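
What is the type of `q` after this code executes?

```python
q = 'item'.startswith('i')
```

str.startswith() returns bool

bool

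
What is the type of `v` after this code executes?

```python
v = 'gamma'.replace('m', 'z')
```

str.replace() returns str

str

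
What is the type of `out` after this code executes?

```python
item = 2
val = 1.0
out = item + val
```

int + float returns float (2 + 1.0 = 3.0)

float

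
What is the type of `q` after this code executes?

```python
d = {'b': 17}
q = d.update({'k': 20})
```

dict.update() returns None

NoneType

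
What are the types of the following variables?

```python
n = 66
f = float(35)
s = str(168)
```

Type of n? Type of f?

n is int; f is float

int, float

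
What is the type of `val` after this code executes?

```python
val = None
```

None has type NoneType

NoneType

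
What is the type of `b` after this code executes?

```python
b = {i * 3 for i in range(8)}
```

A set comprehension {expr for x in iterable} produces a set

set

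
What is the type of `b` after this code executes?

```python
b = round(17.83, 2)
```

round() with ndigits arg returns float

float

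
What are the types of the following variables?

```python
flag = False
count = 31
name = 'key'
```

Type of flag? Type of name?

flag is bool; name is str

bool, str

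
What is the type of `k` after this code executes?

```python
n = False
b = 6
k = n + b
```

bool + int returns int (False is 0, so 0 + 6 = 6)

int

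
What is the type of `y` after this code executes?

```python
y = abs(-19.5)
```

abs() of float returns float

float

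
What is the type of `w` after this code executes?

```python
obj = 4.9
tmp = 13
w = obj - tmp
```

float - int returns float (4.9 - 13 = -8.1)

float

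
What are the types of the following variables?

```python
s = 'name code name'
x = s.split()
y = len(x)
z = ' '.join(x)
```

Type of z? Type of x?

str.join() returns str; str.split() returns list

str, list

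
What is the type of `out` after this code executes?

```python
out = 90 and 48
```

'and' returns the last value when all truthy (48, which is int)

int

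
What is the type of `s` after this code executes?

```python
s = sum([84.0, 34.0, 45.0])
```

sum() of floats returns float

float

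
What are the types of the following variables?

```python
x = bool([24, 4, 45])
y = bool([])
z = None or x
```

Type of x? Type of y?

bool() returns bool; bool() returns bool

bool, bool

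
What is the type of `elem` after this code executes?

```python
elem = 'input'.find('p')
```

str.find() returns int (index, or -1)

int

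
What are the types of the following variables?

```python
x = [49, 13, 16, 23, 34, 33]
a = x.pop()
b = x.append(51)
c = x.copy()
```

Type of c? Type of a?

list.copy() returns list; list.pop() returns the element (int)

list, int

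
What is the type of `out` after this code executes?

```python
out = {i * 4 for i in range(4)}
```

A set comprehension {expr for x in iterable} produces a set

set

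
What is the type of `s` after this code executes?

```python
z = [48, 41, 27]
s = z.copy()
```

list.copy() returns list

list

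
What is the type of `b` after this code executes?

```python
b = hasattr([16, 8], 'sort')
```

hasattr() returns bool

bool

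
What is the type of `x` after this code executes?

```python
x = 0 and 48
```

'and' returns the first falsy value (0, which is int)

int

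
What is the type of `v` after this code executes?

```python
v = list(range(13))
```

list(range(...)) returns list

list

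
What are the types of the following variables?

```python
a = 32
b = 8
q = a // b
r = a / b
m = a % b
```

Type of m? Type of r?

int % int returns int; int / int returns float

int, float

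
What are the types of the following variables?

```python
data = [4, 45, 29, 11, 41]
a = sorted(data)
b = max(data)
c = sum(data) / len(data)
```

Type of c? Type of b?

int / int returns float; max of ints returns int

float, int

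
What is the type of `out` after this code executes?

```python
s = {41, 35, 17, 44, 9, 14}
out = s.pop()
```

Popping from a set of ints returns int

int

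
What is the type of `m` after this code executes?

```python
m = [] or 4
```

'or' returns first truthy value (4, which is int)

int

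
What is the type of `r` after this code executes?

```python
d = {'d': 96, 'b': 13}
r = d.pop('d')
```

dict.pop() returns the value (int)

int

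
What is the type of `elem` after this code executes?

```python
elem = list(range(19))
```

list(range(...)) returns list

list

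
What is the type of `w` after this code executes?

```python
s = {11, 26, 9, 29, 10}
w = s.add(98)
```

set.add() returns None (mutates in place)

NoneType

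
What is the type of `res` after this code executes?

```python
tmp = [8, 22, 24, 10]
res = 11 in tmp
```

'in' operator returns bool

bool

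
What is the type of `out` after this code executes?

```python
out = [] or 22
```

'or' returns first truthy value (22, which is int)

int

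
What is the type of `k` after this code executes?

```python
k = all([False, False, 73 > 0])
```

all() returns bool

bool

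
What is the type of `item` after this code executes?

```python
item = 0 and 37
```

'and' returns the first falsy value (0, which is int)

int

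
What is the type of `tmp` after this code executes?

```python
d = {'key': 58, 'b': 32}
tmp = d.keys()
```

.keys() returns a dict_keys view object

dict_keys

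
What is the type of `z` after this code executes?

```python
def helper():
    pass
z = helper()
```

A function with no return statement returns None

NoneType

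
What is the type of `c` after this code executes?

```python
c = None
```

None has type NoneType

NoneType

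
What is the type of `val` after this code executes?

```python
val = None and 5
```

'and' returns first falsy value (None)

NoneType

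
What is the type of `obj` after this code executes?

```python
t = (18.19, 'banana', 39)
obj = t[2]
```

Index 2 of tuple is 39 which is int

int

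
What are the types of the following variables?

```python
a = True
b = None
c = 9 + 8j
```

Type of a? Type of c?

a is bool; c is complex

bool, complex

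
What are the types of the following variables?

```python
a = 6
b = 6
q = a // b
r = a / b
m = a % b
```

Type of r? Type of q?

int / int returns float; int // int returns int

float, int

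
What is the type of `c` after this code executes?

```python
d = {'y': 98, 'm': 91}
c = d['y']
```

Accessing dict[str, int] with key 'y' returns int value 98

int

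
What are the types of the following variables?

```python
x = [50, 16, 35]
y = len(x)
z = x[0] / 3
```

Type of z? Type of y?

int / int returns float; len() returns int

float, int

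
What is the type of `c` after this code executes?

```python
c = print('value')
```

print() returns None

NoneType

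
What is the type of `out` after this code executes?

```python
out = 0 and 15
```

'and' returns the first falsy value (0, which is int)

int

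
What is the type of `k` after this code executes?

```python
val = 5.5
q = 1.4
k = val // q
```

float // float returns float (floor division preserves float type)

float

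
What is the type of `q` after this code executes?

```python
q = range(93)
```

range() returns a range object

range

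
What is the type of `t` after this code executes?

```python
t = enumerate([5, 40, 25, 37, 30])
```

enumerate() returns an enumerate iterator object

enumerate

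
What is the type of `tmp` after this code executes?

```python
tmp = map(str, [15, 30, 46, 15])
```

map() returns a map iterator object

map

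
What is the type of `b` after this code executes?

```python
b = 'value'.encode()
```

str.encode() returns bytes

bytes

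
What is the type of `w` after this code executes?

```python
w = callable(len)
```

callable() returns bool

bool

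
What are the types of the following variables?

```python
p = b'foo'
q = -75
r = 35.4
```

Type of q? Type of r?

q is int; r is float

int, float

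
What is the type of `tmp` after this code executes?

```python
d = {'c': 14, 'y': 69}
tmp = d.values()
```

.values() returns a dict_values view object

dict_values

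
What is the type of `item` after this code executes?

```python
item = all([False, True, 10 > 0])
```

all() returns bool

bool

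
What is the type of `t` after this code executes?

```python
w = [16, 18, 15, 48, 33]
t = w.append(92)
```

list.append() returns None (mutates in place)

NoneType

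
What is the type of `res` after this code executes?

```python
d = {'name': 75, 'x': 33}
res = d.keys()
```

.keys() returns a dict_keys view object

dict_keys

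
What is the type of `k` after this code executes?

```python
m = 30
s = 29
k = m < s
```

Comparison operators return bool

bool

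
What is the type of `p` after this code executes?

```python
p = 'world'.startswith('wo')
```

str.startswith() returns bool

bool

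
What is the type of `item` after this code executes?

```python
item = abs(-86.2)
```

abs() of float returns float

float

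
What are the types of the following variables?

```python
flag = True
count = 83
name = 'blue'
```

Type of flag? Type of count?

flag is bool; count is int

bool, int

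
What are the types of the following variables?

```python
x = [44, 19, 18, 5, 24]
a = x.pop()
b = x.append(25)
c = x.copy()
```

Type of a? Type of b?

list.pop() returns the element (int); list.append() returns None

int, NoneType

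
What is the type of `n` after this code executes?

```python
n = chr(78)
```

chr() returns str (single character)

str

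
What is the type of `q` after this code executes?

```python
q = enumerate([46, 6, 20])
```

enumerate() returns an enumerate iterator object

enumerate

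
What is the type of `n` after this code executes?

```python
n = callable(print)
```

callable() returns bool

bool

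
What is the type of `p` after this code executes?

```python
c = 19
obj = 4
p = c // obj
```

int // int returns int (19 // 4 = 4)

int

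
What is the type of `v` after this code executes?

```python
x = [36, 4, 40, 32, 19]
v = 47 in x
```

'in' operator returns bool

bool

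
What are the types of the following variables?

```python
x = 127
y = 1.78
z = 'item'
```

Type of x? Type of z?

x is int; z is str

int, str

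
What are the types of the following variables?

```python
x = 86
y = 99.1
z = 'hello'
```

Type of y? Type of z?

y is float; z is str

float, str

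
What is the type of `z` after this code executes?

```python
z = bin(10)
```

bin() returns str representation

str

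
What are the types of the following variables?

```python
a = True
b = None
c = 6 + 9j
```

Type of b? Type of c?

b is NoneType; c is complex

NoneType, complex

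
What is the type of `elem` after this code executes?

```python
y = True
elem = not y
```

'not' always returns bool

bool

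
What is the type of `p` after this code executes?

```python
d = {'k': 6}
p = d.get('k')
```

dict.get() returns the value (int) when key is found

int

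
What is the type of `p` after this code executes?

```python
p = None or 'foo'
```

'or' with None returns the other value ('foo', str)

str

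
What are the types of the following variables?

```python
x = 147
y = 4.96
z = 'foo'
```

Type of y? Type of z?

y is float; z is str

float, str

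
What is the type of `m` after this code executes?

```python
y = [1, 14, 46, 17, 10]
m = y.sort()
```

list.sort() returns None (sorts in place)

NoneType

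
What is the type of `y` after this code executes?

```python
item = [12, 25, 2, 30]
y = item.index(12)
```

list.index() returns int

int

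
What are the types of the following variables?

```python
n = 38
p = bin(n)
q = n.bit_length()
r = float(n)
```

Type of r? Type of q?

float() returns float; int.bit_length() returns int

float, int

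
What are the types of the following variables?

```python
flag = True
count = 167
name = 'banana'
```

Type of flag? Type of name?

flag is bool; name is str

bool, str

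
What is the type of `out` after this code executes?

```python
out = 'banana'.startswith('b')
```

str.startswith() returns bool

bool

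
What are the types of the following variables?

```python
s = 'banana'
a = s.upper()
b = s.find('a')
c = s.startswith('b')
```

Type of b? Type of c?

str.find() returns int; str.startswith() returns bool

int, bool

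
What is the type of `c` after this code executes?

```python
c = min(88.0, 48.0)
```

min() of floats returns float

float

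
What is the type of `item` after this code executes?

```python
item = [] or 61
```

'or' returns first truthy value (61, which is int)

int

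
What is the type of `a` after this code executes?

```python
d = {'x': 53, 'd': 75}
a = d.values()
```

.values() returns a dict_values view object

dict_values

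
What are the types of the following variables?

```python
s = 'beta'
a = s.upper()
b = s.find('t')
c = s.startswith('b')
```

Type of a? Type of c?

str.upper() returns str; str.startswith() returns bool

str, bool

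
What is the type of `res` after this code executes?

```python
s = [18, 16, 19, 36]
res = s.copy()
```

list.copy() returns list

list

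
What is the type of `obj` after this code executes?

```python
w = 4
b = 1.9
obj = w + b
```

int + float returns float (4 + 1.9 = 5.9)

float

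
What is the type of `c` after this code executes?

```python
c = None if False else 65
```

Ternary: condition is False, else branch (65) taken → int

int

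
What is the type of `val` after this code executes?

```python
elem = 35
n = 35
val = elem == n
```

Equality comparison returns bool

bool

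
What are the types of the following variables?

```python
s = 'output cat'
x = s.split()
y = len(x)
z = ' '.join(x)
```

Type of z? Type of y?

str.join() returns str; len() returns int

str, int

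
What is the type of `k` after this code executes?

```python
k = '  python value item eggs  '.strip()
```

str.strip() returns str

str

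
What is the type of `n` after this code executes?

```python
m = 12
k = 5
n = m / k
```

int / int always returns float in Python 3 (12 / 5 = 2.4)

float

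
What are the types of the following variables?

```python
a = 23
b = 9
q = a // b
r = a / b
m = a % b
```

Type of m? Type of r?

int % int returns int; int / int returns float

int, float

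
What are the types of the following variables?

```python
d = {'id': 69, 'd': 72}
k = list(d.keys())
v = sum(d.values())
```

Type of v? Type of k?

sum of int values returns int; list(...) returns list

int, list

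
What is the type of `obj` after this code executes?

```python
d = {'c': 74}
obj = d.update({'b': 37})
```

dict.update() returns None

NoneType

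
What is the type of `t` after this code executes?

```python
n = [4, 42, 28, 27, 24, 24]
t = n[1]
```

Indexing a list of ints returns int (n[1] = 42)

int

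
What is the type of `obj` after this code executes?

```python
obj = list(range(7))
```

list(range(...)) returns list

list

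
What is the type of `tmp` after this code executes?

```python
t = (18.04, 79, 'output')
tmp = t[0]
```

Index 0 of tuple is 18.04 which is float

float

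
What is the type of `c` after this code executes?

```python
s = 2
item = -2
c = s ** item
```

int ** negative int returns float

float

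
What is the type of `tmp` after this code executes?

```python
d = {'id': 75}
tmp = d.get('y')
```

dict.get() returns None when key 'y' is not found and no default given

NoneType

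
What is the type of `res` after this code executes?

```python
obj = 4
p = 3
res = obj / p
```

int / int always returns float in Python 3 (4 / 3 = 1.33333)

float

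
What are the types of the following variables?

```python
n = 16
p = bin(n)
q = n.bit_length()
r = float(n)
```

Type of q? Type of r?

int.bit_length() returns int; float() returns float

int, float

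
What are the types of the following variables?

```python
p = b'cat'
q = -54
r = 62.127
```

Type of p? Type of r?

p is bytes; r is float

bytes, float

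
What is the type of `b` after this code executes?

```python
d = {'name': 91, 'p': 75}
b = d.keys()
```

.keys() returns a dict_keys view object

dict_keys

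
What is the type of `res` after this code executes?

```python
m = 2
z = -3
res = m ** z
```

int ** negative int returns float

float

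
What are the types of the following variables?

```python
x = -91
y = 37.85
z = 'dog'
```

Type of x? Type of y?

x is int; y is float

int, float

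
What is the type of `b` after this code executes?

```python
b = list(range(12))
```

list(range(...)) returns list

list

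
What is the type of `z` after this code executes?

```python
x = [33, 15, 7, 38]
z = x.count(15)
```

list.count() returns int

int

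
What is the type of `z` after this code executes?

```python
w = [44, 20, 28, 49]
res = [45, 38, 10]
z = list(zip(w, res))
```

list(zip(...)) returns a list of tuples

list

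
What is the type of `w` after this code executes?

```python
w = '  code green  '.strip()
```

str.strip() returns str

str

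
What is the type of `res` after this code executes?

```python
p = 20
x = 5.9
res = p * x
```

int * float returns float (20 * 5.9 = 118.0)

float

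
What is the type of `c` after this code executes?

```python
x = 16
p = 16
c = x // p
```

int // int returns int (16 // 16 = 1)

int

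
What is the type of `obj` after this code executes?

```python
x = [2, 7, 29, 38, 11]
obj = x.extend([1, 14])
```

list.extend() returns None

NoneType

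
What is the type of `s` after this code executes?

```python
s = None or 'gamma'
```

'or' with None returns the other value ('gamma', str)

str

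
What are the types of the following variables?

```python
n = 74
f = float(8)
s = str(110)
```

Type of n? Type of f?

n is int; f is float

int, float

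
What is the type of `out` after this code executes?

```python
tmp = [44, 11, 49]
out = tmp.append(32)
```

list.append() returns None (mutates in place)

NoneType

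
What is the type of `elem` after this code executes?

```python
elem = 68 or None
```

'or' returns first truthy value (68, int)

int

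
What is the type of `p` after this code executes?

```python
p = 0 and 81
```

'and' returns the first falsy value (0, which is int)

int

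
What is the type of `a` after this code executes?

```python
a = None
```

None has type NoneType

NoneType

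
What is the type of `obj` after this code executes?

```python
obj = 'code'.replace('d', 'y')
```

str.replace() returns str

str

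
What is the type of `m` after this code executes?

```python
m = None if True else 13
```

Ternary: condition is True, if branch (None) taken → NoneType

NoneType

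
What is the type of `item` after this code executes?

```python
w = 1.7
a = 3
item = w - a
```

float - int returns float (1.7 - 3 = -1.3)

float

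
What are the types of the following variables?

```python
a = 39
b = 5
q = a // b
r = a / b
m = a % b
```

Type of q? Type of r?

int // int returns int; int / int returns float

int, float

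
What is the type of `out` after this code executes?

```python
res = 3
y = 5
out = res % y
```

int % int returns int (3 % 5 = 3)

int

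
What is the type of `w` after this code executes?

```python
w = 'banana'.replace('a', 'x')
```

str.replace() returns str

str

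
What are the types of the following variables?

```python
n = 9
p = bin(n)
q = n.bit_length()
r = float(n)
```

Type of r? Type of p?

float() returns float; bin() returns str

float, str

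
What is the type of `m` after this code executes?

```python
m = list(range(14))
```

list(range(...)) returns list

list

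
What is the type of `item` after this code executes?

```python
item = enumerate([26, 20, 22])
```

enumerate() returns an enumerate iterator object

enumerate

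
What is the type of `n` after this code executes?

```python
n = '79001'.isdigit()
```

str.isdigit() returns bool

bool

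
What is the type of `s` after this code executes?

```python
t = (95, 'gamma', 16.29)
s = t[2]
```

Index 2 of tuple is 16.29 which is float

float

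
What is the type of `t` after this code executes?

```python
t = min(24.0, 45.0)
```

min() of floats returns float

float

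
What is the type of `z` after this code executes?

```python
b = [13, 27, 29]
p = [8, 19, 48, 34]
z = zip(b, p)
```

zip() returns a zip iterator object

zip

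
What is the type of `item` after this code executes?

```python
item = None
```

None has type NoneType

NoneType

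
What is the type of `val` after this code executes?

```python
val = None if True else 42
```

Ternary: condition is True, if branch (None) taken → NoneType

NoneType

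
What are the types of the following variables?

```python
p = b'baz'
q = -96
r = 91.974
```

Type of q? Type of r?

q is int; r is float

int, float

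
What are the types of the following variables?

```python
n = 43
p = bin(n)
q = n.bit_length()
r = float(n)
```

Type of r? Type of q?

float() returns float; int.bit_length() returns int

float, int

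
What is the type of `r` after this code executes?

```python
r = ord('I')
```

ord() returns int (Unicode code point)

int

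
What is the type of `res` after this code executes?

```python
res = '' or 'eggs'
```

'or' returns first truthy value ('eggs', which is str)

str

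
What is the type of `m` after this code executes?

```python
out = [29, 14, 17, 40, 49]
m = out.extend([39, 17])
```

list.extend() returns None

NoneType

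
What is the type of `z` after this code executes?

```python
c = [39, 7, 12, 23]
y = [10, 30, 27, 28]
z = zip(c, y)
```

zip() returns a zip iterator object

zip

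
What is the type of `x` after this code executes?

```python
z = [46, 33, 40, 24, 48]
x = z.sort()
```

list.sort() returns None (sorts in place)

NoneType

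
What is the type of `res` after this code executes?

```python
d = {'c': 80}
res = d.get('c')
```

dict.get() returns the value (int) when key is found

int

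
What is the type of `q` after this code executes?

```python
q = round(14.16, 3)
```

round() with ndigits arg returns float

float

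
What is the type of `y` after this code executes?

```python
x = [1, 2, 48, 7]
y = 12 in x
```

'in' operator returns bool

bool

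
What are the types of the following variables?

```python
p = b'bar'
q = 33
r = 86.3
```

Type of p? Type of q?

p is bytes; q is int

bytes, int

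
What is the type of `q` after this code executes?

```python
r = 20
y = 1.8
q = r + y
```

int + float returns float (20 + 1.8 = 21.8)

float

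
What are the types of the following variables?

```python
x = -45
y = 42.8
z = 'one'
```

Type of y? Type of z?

y is float; z is str

float, str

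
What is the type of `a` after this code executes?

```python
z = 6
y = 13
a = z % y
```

int % int returns int (6 % 13 = 6)

int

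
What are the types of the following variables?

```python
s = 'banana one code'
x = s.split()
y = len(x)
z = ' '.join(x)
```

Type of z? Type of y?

str.join() returns str; len() returns int

str, int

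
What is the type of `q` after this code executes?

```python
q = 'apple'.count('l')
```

str.count() returns int

int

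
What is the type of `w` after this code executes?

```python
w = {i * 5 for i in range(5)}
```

A set comprehension {expr for x in iterable} produces a set

set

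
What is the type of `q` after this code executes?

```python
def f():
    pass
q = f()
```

A function with no return statement returns None

NoneType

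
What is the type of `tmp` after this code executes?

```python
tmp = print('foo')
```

print() returns None

NoneType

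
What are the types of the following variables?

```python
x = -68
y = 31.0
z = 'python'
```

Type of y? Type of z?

y is float; z is str

float, str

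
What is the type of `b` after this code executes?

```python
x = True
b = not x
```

'not' always returns bool

bool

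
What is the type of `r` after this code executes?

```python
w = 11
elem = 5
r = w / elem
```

int / int always returns float in Python 3 (11 / 5 = 2.2)

float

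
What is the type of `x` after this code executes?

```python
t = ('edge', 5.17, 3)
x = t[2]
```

Index 2 of tuple is 3 which is int

int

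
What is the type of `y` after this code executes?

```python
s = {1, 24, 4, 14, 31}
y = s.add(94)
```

set.add() returns None (mutates in place)

NoneType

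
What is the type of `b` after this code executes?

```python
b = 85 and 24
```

'and' returns the last value when all truthy (24, which is int)

int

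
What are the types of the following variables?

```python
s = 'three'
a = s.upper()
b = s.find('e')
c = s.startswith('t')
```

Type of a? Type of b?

str.upper() returns str; str.find() returns int

str, int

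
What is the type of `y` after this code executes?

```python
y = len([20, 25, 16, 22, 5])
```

len() always returns int

int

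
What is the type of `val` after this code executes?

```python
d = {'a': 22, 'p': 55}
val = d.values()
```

.values() returns a dict_values view object

dict_values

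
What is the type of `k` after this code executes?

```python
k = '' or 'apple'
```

'or' returns first truthy value ('apple', which is str)

str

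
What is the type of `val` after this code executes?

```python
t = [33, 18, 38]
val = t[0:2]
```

Slicing a list always returns a list

list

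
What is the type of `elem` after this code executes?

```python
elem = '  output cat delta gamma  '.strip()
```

str.strip() returns str

str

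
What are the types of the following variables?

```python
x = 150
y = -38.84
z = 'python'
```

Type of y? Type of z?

y is float; z is str

float, str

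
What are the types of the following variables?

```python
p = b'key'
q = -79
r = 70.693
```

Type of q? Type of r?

q is int; r is float

int, float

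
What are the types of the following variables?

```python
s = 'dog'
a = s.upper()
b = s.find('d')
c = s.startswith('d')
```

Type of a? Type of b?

str.upper() returns str; str.find() returns int

str, int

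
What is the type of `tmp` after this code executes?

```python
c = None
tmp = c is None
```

'is' comparison returns bool

bool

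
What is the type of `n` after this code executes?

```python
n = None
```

None has type NoneType

NoneType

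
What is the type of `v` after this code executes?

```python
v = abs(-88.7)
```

abs() of float returns float

float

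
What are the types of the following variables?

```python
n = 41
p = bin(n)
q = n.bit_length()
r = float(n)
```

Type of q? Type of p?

int.bit_length() returns int; bin() returns str

int, str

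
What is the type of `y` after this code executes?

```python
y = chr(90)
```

chr() returns str (single character)

str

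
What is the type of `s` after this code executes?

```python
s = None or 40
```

'or' with None returns the other value (40, int)

int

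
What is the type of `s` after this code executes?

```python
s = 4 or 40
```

'or' returns the first truthy value (4, which is int)

int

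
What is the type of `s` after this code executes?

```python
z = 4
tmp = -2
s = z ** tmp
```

int ** negative int returns float

float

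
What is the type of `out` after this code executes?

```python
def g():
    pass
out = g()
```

A function with no return statement returns None

NoneType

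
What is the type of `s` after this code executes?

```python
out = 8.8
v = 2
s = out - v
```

float - int returns float (8.8 - 2 = 6.8)

float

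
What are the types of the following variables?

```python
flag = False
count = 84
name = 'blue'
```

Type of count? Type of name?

count is int; name is str

int, str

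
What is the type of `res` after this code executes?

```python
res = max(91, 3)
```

max() of ints returns int

int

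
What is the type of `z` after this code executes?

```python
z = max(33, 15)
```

max() of ints returns int

int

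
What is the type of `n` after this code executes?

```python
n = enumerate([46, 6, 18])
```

enumerate() returns an enumerate iterator object

enumerate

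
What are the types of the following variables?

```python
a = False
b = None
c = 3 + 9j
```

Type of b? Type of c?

b is NoneType; c is complex

NoneType, complex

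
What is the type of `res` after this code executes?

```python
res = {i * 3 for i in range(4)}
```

A set comprehension {expr for x in iterable} produces a set

set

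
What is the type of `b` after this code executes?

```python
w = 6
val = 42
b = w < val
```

Comparison operators return bool

bool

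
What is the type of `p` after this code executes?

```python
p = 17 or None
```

'or' returns first truthy value (17, int)

int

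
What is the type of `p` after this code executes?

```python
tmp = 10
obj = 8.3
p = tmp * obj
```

int * float returns float (10 * 8.3 = 83.0)

float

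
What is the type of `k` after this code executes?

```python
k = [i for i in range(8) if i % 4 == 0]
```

A list comprehension [...] produces a list

list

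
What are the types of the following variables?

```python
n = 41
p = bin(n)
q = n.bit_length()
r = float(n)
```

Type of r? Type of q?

float() returns float; int.bit_length() returns int

float, int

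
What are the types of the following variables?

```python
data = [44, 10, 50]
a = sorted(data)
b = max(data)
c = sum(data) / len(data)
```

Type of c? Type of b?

int / int returns float; max of ints returns int

float, int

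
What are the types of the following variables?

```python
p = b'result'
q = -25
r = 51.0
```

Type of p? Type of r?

p is bytes; r is float

bytes, float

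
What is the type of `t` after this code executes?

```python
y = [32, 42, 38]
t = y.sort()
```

list.sort() returns None (sorts in place)

NoneType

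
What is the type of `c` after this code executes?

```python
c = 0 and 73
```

'and' returns the first falsy value (0, which is int)

int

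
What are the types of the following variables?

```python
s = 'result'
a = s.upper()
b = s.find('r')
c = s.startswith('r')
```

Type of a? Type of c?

str.upper() returns str; str.startswith() returns bool

str, bool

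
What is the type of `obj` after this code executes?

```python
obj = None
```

None has type NoneType

NoneType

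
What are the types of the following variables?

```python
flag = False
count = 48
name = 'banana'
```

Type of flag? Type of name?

flag is bool; name is str

bool, str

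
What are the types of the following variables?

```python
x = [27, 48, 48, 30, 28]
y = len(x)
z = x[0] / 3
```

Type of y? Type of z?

len() returns int; int / int returns float

int, float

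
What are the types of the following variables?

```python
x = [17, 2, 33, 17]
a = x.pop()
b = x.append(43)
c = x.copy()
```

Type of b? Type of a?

list.append() returns None; list.pop() returns the element (int)

NoneType, int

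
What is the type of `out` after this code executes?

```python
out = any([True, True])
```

any() returns bool

bool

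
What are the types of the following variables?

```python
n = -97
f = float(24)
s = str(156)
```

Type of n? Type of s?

n is int; s is str

int, str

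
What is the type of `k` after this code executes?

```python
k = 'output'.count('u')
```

str.count() returns int

int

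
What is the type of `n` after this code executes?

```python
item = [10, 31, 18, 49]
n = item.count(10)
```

list.count() returns int

int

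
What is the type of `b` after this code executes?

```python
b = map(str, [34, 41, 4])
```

map() returns a map iterator object

map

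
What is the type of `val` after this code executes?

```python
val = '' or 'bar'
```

'or' returns first truthy value ('bar', which is str)

str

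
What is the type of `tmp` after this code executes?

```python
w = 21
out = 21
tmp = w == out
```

Equality comparison returns bool

bool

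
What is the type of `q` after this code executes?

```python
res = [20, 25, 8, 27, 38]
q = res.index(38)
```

list.index() returns int

int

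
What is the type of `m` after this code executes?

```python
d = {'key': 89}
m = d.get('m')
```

dict.get() returns None when key 'm' is not found and no default given

NoneType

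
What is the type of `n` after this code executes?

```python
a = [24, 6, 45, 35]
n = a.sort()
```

list.sort() returns None (sorts in place)

NoneType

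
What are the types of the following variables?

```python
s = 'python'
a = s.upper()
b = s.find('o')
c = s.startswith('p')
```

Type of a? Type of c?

str.upper() returns str; str.startswith() returns bool

str, bool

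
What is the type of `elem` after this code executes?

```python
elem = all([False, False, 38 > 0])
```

all() returns bool

bool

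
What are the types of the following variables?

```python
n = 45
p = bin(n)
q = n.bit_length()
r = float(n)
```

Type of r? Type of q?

float() returns float; int.bit_length() returns int

float, int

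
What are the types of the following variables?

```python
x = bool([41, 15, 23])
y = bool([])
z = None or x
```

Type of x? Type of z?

bool() returns bool; None or <bool> returns the bool

bool, bool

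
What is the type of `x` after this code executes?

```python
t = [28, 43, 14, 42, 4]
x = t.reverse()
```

list.reverse() returns None

NoneType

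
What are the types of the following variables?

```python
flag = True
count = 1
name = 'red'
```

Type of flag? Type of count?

flag is bool; count is int

bool, int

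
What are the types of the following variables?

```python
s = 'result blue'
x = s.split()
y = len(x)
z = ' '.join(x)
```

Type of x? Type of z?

str.split() returns list; str.join() returns str

list, str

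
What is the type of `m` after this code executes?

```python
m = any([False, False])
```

any() returns bool

bool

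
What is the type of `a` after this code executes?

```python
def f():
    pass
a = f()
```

A function with no return statement returns None

NoneType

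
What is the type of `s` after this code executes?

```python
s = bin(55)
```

bin() returns str representation

str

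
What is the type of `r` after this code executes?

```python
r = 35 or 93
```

'or' returns the first truthy value (35, which is int)

int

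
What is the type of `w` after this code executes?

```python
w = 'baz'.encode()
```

str.encode() returns bytes

bytes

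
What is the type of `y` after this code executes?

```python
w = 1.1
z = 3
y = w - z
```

float - int returns float (1.1 - 3 = -1.9)

float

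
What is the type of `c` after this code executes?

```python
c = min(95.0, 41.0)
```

min() of floats returns float

float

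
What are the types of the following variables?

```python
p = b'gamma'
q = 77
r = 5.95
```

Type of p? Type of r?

p is bytes; r is float

bytes, float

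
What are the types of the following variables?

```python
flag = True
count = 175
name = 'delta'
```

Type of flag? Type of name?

flag is bool; name is str

bool, str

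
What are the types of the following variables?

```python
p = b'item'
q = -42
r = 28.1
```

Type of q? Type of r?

q is int; r is float

int, float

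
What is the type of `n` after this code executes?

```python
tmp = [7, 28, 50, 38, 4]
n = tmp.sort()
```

list.sort() returns None (sorts in place)

NoneType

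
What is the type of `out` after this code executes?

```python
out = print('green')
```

print() returns None

NoneType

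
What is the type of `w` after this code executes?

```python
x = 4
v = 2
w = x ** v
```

int ** positive int returns int (4 ** 2 = 16)

int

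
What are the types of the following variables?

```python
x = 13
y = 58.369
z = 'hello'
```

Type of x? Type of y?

x is int; y is float

int, float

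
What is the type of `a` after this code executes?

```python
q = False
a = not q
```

'not' always returns bool

bool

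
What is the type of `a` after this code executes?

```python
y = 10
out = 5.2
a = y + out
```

int + float returns float (10 + 5.2 = 15.2)

float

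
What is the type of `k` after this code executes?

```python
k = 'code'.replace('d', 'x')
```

str.replace() returns str

str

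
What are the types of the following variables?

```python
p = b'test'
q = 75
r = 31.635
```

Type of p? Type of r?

p is bytes; r is float

bytes, float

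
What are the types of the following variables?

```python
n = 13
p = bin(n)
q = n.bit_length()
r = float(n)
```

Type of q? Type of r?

int.bit_length() returns int; float() returns float

int, float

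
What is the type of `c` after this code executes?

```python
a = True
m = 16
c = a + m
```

bool + int returns int (True is 1, so 1 + 16 = 17)

int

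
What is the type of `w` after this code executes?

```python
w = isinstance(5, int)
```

isinstance() returns bool

bool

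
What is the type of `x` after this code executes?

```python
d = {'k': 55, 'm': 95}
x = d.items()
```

dict.items() returns a dict_items view

dict_items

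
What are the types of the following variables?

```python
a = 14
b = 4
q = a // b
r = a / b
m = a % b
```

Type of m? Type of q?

int % int returns int; int // int returns int

int, int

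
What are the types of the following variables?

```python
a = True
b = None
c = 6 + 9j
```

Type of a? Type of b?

a is bool; b is NoneType

bool, NoneType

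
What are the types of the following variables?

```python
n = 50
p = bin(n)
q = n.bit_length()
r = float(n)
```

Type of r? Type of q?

float() returns float; int.bit_length() returns int

float, int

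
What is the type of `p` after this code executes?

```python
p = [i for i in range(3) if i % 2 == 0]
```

A list comprehension [...] produces a list

list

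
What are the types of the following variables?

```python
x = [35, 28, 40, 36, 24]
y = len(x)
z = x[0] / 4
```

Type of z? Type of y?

int / int returns float; len() returns int

float, int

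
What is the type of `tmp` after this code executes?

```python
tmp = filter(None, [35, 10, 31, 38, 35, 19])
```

filter() returns a filter iterator object

filter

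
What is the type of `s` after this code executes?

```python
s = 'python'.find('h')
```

str.find() returns int (index, or -1)

int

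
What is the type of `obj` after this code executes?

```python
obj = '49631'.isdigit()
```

str.isdigit() returns bool

bool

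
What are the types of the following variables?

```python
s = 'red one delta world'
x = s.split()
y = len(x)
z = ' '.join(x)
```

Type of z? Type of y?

str.join() returns str; len() returns int

str, int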